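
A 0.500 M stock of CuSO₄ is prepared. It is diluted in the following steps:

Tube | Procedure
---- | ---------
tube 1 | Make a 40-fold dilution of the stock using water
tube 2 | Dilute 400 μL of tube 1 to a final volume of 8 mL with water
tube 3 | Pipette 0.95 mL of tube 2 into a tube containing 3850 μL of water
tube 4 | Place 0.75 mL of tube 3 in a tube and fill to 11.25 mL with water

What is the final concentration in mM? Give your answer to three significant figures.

Step 1: 40-fold → factor 40
Step 2: 400 μL brought to 8 mL → factor 8000/400 = 20
Step 3: 0.95 mL + 3850 μL = 4.8 mL total → factor 4.8/0.95 = 5.0526
Step 4: 0.75 mL brought to 11.25 mL → factor 11.25/0.75 = 15
Overall dilution factor = 40 × 20 × 5.0526 × 15 = 60632
Final = 0.500 M / 60632 = 8.247 × 10^-6 M = 0.00825 mM

0.00825 mM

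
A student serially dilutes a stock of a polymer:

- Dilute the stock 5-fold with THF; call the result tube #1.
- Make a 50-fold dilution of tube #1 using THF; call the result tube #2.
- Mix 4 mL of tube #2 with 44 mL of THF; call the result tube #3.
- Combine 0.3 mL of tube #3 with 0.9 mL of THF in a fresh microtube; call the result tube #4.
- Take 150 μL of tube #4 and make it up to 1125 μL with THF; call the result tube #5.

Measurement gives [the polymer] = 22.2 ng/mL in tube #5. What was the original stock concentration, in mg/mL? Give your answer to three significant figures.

Step 1: 5-fold → factor 5
Step 2: 50-fold → factor 50
Step 3: 4 mL + 44 mL = 48 mL total → factor 48/4 = 12
Step 4: 0.3 mL + 0.9 mL = 1.2 mL total → factor 1.2/0.3 = 4
Step 5: 150 μL brought to 1125 μL → factor 1125/150 = 7.5
Overall dilution factor = 5 × 50 × 12 × 4 × 7.5 = 90000
Stock = 22.2 ng/mL × 90000 = 1.998 × 10^6 ng/mL = 2.00 mg/mL

2.00 mg/mL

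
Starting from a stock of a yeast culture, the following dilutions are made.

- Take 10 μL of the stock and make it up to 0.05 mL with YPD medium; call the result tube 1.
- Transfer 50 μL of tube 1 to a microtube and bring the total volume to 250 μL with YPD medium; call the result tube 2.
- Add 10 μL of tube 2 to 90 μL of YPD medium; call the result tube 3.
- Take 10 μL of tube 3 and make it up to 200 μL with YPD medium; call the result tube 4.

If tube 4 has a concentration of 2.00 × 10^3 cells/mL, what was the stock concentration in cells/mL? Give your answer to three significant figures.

1.00 × 10^7 cells/mL

Step 1: 10 μL brought to 0.05 mL → factor 50/10 = 5
Step 2: 50 μL brought to 250 μL → factor 250/50 = 5
Step 3: 10 μL + 90 μL = 100 μL total → factor 100/10 = 10
Step 4: 10 μL brought to 200 μL → factor 200/10 = 20
Overall dilution factor = 5 × 5 × 10 × 20 = 5000
Stock = 2.00 × 10^3 cells/mL × 5000 = 1.00 × 10^7 cells/mL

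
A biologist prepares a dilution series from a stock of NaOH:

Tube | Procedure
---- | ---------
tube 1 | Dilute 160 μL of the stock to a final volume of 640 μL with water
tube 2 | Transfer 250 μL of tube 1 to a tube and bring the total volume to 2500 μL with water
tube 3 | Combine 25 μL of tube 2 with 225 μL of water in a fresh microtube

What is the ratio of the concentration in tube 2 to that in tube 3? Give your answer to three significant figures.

10.0

Step 1: 160 μL brought to 640 μL → factor 640/160 = 4
Step 2: 250 μL brought to 2500 μL → factor 2500/250 = 10
Step 3: 25 μL + 225 μL = 250 μL total → factor 250/25 = 10
Dilution factor to tube 2 = 40; to tube 3 = 400
[tube 2]/[tube 3] = (factor to tube 3)/(factor to tube 2) = 400/40 = 10.0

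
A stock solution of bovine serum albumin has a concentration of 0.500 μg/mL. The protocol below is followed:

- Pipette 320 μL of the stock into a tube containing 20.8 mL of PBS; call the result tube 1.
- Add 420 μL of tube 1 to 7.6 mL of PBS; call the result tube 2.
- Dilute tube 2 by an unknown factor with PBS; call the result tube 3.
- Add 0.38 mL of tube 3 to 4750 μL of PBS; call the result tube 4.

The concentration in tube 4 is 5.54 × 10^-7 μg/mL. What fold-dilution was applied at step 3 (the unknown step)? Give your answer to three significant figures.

Step 1: 320 μL + 20.8 mL = 21120 μL total → factor 21120/320 = 66
Step 2: 420 μL + 7.6 mL = 8020 μL total → factor 8020/420 = 19.095
Step 3: unknown factor x
Step 4: 0.38 mL + 4750 μL = 5.13 mL total → factor 5.13/0.38 = 13.5
Product of known-step factors = 17014
Overall factor = 0.500 μg/mL / (5.54 × 10^-7 μg/mL) = 9.0253 × 10^5
x = 9.0253 × 10^5 / 17014 = 53.0

53.0-fold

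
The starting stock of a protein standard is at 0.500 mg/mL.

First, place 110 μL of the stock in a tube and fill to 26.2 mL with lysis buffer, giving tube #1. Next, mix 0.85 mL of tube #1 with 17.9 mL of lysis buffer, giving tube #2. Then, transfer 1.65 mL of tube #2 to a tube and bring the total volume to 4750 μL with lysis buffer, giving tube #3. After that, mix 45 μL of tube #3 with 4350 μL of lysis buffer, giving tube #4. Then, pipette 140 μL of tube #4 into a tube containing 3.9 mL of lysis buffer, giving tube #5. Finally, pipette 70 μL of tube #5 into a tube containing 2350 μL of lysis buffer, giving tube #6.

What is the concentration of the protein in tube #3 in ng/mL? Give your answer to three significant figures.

Step 1: 110 μL brought to 26.2 mL → factor 26200/110 = 238.18
Step 2: 0.85 mL + 17.9 mL = 18.75 mL total → factor 18.75/0.85 = 22.059
Step 3: 1.65 mL brought to 4750 μL → factor 4.75/1.65 = 2.8788
Dilution factor through tube #3 = 238.18 × 22.059 × 2.8788 = 15125
[tube #3] = 0.500 mg/mL / 15125 = 3.306 × 10^-5 mg/mL = 33.1 ng/mL

33.1 ng/mL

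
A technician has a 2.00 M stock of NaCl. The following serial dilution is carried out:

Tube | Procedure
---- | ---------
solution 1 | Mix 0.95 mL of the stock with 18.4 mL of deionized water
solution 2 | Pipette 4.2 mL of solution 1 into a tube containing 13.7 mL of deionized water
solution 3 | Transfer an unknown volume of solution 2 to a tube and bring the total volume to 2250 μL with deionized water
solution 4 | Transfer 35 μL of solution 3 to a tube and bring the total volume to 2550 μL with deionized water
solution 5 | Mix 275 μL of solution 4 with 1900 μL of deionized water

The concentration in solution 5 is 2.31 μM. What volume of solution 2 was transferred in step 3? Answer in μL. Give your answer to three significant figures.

130 μL

Step 1: 0.95 mL + 18.4 mL = 19.35 mL total → factor 19.35/0.95 = 20.368
Step 2: 4.2 mL + 13.7 mL = 17.9 mL total → factor 17.9/4.2 = 4.2619
Step 3: v brought to 2250 μL → factor = 2250 μL/v
Step 4: 35 μL brought to 2550 μL → factor 2550/35 = 72.857
Step 5: 275 μL + 1900 μL = 2175 μL total → factor 2175/275 = 7.9091
Product of known-step factors = 50022
Overall factor = 2.00 M / (2.31 μM) = 8.658 × 10^5
Step-3 factor = 8.658 × 10^5 / 50022 = 17.308
v = 2250 μL / 17.308 = 130 μL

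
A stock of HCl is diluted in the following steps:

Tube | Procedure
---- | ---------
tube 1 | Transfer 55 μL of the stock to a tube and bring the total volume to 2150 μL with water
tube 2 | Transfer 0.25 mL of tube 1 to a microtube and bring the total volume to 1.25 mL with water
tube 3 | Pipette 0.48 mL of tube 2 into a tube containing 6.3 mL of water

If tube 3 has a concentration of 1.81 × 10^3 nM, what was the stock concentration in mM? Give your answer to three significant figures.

Step 1: 55 μL brought to 2150 μL → factor 2150/55 = 39.091
Step 2: 0.25 mL brought to 1.25 mL → factor 1.25/0.25 = 5
Step 3: 0.48 mL + 6.3 mL = 6.78 mL total → factor 6.78/0.48 = 14.125
Overall dilution factor = 39.091 × 5 × 14.125 = 2760.8
Stock = 1.81 × 10^3 nM × 2760.8 = 4.997 × 10^6 nM = 5.00 mM

5.00 mM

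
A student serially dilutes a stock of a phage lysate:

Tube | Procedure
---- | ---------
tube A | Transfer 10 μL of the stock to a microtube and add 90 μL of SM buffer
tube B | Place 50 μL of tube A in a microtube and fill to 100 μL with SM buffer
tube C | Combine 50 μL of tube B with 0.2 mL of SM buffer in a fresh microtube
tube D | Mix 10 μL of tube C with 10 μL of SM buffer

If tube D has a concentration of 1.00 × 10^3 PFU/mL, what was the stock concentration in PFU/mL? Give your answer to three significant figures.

Step 1: 10 μL + 90 μL = 100 μL total → factor 100/10 = 10
Step 2: 50 μL brought to 100 μL → factor 100/50 = 2
Step 3: 50 μL + 0.2 mL = 250 μL total → factor 250/50 = 5
Step 4: 10 μL + 10 μL = 20 μL total → factor 20/10 = 2
Overall dilution factor = 10 × 2 × 5 × 2 = 200
Stock = 1.00 × 10^3 PFU/mL × 200 = 2.00 × 10^5 PFU/mL

2.00 × 10^5 PFU/mL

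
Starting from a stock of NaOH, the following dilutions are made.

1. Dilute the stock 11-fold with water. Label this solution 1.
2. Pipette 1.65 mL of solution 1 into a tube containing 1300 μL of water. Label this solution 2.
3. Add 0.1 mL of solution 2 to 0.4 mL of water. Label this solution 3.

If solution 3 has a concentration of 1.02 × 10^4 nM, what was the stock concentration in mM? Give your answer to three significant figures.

1.00 mM

Step 1: 11-fold → factor 11
Step 2: 1.65 mL + 1300 μL = 2.95 mL total → factor 2.95/1.65 = 1.7879
Step 3: 0.1 mL + 0.4 mL = 0.5 mL total → factor 0.5/0.1 = 5
Overall dilution factor = 11 × 1.7879 × 5 = 98.333
Stock = 1.02 × 10^4 nM × 98.333 = 1.003 × 10^6 nM = 1.00 mM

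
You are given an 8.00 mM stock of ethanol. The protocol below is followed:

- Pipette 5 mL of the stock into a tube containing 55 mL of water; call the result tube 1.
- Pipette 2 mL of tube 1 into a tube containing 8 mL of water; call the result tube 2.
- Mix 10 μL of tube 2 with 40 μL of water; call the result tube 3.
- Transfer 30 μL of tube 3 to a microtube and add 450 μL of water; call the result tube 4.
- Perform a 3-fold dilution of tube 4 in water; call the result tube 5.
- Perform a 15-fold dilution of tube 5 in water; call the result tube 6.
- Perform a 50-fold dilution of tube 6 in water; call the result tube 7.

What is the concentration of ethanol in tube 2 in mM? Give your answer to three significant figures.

0.133 mM

Step 1: 5 mL + 55 mL = 60 mL total → factor 60/5 = 12
Step 2: 2 mL + 8 mL = 10 mL total → factor 10/2 = 5
Dilution factor through tube 2 = 12 × 5 = 60
[tube 2] = 8.00 mM / 60 = 0.133 mM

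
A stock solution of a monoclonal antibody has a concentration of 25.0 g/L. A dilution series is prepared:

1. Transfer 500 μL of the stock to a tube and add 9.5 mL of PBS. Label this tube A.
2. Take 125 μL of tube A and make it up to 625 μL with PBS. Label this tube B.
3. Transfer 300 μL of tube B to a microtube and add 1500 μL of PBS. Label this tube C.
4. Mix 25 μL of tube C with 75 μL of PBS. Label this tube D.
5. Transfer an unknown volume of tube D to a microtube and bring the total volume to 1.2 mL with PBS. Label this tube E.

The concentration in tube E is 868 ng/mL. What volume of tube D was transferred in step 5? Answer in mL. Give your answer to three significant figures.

0.100 mL

Step 1: 500 μL + 9.5 mL = 10000 μL total → factor 10000/500 = 20
Step 2: 125 μL brought to 625 μL → factor 625/125 = 5
Step 3: 300 μL + 1500 μL = 1800 μL total → factor 1800/300 = 6
Step 4: 25 μL + 75 μL = 100 μL total → factor 100/25 = 4
Step 5: v brought to 1.2 mL → factor = 1.2 mL/v
Product of known-step factors = 2400
Overall factor = 25.0 g/L / (868 ng/mL) = 28802
Step-5 factor = 28802 / 2400 = 12.001
v = 1.2 mL / 12.001 = 0.100 mL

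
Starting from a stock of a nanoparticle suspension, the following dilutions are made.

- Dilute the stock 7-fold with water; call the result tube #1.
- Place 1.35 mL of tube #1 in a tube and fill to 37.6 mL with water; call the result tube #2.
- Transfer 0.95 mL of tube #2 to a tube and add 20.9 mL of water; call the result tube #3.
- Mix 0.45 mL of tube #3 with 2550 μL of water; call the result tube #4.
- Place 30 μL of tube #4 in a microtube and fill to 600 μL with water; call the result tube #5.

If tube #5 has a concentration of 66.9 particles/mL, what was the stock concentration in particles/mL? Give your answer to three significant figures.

Step 1: 7-fold → factor 7
Step 2: 1.35 mL brought to 37.6 mL → factor 37.6/1.35 = 27.852
Step 3: 0.95 mL + 20.9 mL = 21.85 mL total → factor 21.85/0.95 = 23
Step 4: 0.45 mL + 2550 μL = 3 mL total → factor 3/0.45 = 6.6667
Step 5: 30 μL brought to 600 μL → factor 600/30 = 20
Overall dilution factor = 7 × 27.852 × 23 × 6.6667 × 20 = 5.9789 × 10^5
Stock = 66.9 particles/mL × 5.9789 × 10^5 = 4.00 × 10^7 particles/mL

4.00 × 10^7 particles/mL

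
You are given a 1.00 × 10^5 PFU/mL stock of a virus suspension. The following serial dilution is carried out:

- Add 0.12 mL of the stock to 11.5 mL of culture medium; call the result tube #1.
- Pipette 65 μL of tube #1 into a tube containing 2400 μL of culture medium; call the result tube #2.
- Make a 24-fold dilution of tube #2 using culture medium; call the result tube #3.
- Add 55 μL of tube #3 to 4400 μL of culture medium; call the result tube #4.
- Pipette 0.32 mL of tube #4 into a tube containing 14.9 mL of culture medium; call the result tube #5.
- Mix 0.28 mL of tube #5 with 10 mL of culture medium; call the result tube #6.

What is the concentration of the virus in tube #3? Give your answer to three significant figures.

1.13 PFU/mL

Step 1: 0.12 mL + 11.5 mL = 11.62 mL total → factor 11.62/0.12 = 96.833
Step 2: 65 μL + 2400 μL = 2465 μL total → factor 2465/65 = 37.923
Step 3: 24-fold → factor 24
Dilution factor through tube #3 = 96.833 × 37.923 × 24 = 88133
[tube #3] = 1.00 × 10^5 PFU/mL / 88133 = 1.13 PFU/mL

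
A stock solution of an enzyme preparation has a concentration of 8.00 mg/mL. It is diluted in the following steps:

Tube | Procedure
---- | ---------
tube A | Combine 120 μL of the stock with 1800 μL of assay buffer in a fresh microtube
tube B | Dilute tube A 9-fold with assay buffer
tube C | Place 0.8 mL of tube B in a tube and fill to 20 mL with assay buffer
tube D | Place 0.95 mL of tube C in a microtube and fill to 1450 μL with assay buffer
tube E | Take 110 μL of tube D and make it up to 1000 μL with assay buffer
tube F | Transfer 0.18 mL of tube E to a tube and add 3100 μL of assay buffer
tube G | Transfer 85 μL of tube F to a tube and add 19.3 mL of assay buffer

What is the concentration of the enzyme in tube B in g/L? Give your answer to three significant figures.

Step 1: 120 μL + 1800 μL = 1920 μL total → factor 1920/120 = 16
Step 2: 9-fold → factor 9
Dilution factor through tube B = 16 × 9 = 144
[tube B] = 8.00 mg/mL / 144 = 0.05556 mg/mL = 0.0556 g/L

0.0556 g/L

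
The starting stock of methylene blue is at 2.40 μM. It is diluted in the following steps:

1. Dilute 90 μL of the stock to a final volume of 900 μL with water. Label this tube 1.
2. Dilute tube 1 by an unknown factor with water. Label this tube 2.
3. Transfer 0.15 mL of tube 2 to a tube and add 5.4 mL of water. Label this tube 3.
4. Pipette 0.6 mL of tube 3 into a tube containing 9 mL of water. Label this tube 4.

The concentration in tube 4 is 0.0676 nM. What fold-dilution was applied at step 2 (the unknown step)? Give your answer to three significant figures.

6.00-fold

Step 1: 90 μL brought to 900 μL → factor 900/90 = 10
Step 2: unknown factor x
Step 3: 0.15 mL + 5.4 mL = 5.55 mL total → factor 5.55/0.15 = 37
Step 4: 0.6 mL + 9 mL = 9.6 mL total → factor 9.6/0.6 = 16
Product of known-step factors = 5920
Overall factor = 2.40 μM / (0.0676 nM) = 35503
x = 35503 / 5920 = 6.00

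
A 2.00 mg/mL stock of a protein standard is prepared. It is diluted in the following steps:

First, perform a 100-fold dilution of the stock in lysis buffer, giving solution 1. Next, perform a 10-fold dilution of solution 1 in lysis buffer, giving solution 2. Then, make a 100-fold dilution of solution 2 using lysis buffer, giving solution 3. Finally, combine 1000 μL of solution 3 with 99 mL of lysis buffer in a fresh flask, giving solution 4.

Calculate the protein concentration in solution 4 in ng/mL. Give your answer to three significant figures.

0.200 ng/mL

Step 1: 100-fold → factor 100
Step 2: 10-fold → factor 10
Step 3: 100-fold → factor 100
Step 4: 1000 μL + 99 mL = 1 × 10^5 μL total → factor 1 × 10^5/1000 = 100
Dilution factor through solution 4 = 100 × 10 × 100 × 100 = 1 × 10^7
[solution 4] = 2.00 mg/mL / 1 × 10^7 = 2.000 × 10^-7 mg/mL = 0.200 ng/mL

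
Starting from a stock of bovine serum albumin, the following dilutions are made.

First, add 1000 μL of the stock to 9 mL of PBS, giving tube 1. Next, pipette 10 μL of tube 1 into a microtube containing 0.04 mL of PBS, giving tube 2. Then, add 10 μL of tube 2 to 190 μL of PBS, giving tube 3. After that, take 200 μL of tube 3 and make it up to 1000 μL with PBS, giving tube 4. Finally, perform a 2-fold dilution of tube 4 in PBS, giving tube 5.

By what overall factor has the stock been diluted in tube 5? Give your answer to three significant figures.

Step 1: 1000 μL + 9 mL = 10000 μL total → factor 10000/1000 = 10
Step 2: 10 μL + 0.04 mL = 50 μL total → factor 50/10 = 5
Step 3: 10 μL + 190 μL = 200 μL total → factor 200/10 = 20
Step 4: 200 μL brought to 1000 μL → factor 1000/200 = 5
Step 5: 2-fold → factor 2
Overall dilution factor = 10 × 5 × 20 × 5 × 2 = 10000

1.00 × 10^4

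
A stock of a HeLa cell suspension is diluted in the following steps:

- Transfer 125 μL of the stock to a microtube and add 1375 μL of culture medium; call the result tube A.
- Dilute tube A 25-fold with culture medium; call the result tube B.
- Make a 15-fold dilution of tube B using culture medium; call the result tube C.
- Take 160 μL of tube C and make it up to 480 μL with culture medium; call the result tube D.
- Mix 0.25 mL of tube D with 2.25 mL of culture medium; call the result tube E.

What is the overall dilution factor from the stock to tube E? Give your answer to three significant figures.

Step 1: 125 μL + 1375 μL = 1500 μL total → factor 1500/125 = 12
Step 2: 25-fold → factor 25
Step 3: 15-fold → factor 15
Step 4: 160 μL brought to 480 μL → factor 480/160 = 3
Step 5: 0.25 mL + 2.25 mL = 2.5 mL total → factor 2.5/0.25 = 10
Overall dilution factor = 12 × 25 × 15 × 3 × 10 = 1.35 × 10^5

1.35 × 10^5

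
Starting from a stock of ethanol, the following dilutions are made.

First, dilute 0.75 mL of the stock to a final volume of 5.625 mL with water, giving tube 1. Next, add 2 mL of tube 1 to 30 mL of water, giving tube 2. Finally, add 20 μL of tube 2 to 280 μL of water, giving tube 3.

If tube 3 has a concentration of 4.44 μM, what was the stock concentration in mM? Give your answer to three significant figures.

Step 1: 0.75 mL brought to 5.625 mL → factor 5.625/0.75 = 7.5
Step 2: 2 mL + 30 mL = 32 mL total → factor 32/2 = 16
Step 3: 20 μL + 280 μL = 300 μL total → factor 300/20 = 15
Overall dilution factor = 7.5 × 16 × 15 = 1800
Stock = 4.44 μM × 1800 = 7992 μM = 7.99 mM

7.99 mM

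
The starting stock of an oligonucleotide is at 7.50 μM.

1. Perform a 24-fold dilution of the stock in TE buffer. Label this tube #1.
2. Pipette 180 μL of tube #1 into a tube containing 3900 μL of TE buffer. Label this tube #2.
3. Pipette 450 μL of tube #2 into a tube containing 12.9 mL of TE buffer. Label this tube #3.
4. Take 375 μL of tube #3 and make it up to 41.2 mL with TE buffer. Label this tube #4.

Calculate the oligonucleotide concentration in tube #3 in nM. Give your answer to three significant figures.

Step 1: 24-fold → factor 24
Step 2: 180 μL + 3900 μL = 4080 μL total → factor 4080/180 = 22.667
Step 3: 450 μL + 12.9 mL = 13350 μL total → factor 13350/450 = 29.667
Dilution factor through tube #3 = 24 × 22.667 × 29.667 = 16139
[tube #3] = 7.50 μM / 16139 = 0.0004647 μM = 0.465 nM

0.465 nM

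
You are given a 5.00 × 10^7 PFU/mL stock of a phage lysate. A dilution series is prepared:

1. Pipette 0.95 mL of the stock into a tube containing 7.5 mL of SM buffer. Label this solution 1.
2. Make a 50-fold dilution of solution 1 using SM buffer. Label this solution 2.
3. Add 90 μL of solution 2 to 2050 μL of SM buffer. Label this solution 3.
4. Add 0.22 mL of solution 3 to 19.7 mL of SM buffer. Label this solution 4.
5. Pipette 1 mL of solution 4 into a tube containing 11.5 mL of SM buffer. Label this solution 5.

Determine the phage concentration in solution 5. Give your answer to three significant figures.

Step 1: 0.95 mL + 7.5 mL = 8.45 mL total → factor 8.45/0.95 = 8.8947
Step 2: 50-fold → factor 50
Step 3: 90 μL + 2050 μL = 2140 μL total → factor 2140/90 = 23.778
Step 4: 0.22 mL + 19.7 mL = 19.92 mL total → factor 19.92/0.22 = 90.545
Step 5: 1 mL + 11.5 mL = 12.5 mL total → factor 12.5/1 = 12.5
Overall dilution factor = 8.8947 × 50 × 23.778 × 90.545 × 12.5 = 1.1969 × 10^7
Final = 5.00 × 10^7 PFU/mL / 1.1969 × 10^7 = 4.18 PFU/mL

4.18 PFU/mL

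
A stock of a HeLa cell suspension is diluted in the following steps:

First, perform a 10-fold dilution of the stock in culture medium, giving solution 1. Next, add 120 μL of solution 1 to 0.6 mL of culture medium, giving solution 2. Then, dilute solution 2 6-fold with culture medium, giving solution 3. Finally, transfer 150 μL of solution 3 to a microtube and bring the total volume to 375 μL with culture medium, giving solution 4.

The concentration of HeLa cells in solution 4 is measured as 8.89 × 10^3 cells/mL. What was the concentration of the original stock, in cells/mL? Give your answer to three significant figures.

8.00 × 10^6 cells/mL

Step 1: 10-fold → factor 10
Step 2: 120 μL + 0.6 mL = 720 μL total → factor 720/120 = 6
Step 3: 6-fold → factor 6
Step 4: 150 μL brought to 375 μL → factor 375/150 = 2.5
Overall dilution factor = 10 × 6 × 6 × 2.5 = 900
Stock = 8.89 × 10^3 cells/mL × 900 = 8.00 × 10^6 cells/mL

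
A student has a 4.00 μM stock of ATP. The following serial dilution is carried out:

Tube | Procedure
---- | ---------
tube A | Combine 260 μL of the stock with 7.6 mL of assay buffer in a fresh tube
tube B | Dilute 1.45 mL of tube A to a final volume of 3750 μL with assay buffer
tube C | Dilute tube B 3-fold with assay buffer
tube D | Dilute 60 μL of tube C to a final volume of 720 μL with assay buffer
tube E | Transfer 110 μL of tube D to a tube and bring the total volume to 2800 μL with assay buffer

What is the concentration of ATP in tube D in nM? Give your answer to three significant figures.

Step 1: 260 μL + 7.6 mL = 7860 μL total → factor 7860/260 = 30.231
Step 2: 1.45 mL brought to 3750 μL → factor 3.75/1.45 = 2.5862
Step 3: 3-fold → factor 3
Step 4: 60 μL brought to 720 μL → factor 720/60 = 12
Dilution factor through tube D = 30.231 × 2.5862 × 3 × 12 = 2814.6
[tube D] = 4.00 μM / 2814.6 = 0.001421 μM = 1.42 nM

1.42 nM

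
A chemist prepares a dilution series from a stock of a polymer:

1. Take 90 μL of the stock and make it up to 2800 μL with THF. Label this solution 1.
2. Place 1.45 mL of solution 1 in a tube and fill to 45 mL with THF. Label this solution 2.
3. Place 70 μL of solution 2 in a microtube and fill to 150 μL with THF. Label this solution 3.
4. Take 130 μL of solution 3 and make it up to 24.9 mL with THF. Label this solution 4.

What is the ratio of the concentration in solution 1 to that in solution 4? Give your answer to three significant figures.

Step 1: 90 μL brought to 2800 μL → factor 2800/90 = 31.111
Step 2: 1.45 mL brought to 45 mL → factor 45/1.45 = 31.034
Step 3: 70 μL brought to 150 μL → factor 150/70 = 2.1429
Step 4: 130 μL brought to 24.9 mL → factor 24900/130 = 191.54
Dilution factor to solution 1 = 31.111; to solution 4 = 3.9629 × 10^5
[solution 1]/[solution 4] = (factor to solution 4)/(factor to solution 1) = 3.9629 × 10^5/31.111 = 1.27 × 10^4

1.27 × 10^4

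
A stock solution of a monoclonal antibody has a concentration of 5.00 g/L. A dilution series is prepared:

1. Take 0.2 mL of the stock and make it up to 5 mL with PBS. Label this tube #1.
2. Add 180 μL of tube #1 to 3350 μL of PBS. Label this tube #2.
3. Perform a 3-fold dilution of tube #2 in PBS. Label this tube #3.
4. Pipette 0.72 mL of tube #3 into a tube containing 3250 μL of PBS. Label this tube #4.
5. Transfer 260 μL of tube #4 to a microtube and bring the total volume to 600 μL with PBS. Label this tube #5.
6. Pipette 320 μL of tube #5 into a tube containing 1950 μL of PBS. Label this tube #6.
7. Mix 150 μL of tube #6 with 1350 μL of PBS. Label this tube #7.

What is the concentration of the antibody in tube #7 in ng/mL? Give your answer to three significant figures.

Step 1: 0.2 mL brought to 5 mL → factor 5/0.2 = 25
Step 2: 180 μL + 3350 μL = 3530 μL total → factor 3530/180 = 19.611
Step 3: 3-fold → factor 3
Step 4: 0.72 mL + 3250 μL = 3.97 mL total → factor 3.97/0.72 = 5.5139
Step 5: 260 μL brought to 600 μL → factor 600/260 = 2.3077
Step 6: 320 μL + 1950 μL = 2270 μL total → factor 2270/320 = 7.0938
Step 7: 150 μL + 1350 μL = 1500 μL total → factor 1500/150 = 10
Overall dilution factor = 25 × 19.611 × 3 × 5.5139 × 2.3077 × 7.0938 × 10 = 1.3276 × 10^6
Final = 5.00 g/L / 1.3276 × 10^6 = 3.766 × 10^-6 g/L = 3.77 ng/mL

3.77 ng/mL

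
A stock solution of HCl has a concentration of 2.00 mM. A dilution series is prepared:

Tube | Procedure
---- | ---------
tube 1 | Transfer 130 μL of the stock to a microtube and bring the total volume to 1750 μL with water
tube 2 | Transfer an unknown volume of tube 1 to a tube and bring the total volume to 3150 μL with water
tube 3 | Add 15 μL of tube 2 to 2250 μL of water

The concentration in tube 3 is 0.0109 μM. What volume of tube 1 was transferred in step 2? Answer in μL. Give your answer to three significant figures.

Step 1: 130 μL brought to 1750 μL → factor 1750/130 = 13.462
Step 2: v brought to 3150 μL → factor = 3150 μL/v
Step 3: 15 μL + 2250 μL = 2265 μL total → factor 2265/15 = 151
Product of known-step factors = 2032.7
Overall factor = 2.00 mM / (0.0109 μM) = 1.8349 × 10^5
Step-2 factor = 1.8349 × 10^5 / 2032.7 = 90.268
v = 3150 μL / 90.268 = 34.9 μL

34.9 μL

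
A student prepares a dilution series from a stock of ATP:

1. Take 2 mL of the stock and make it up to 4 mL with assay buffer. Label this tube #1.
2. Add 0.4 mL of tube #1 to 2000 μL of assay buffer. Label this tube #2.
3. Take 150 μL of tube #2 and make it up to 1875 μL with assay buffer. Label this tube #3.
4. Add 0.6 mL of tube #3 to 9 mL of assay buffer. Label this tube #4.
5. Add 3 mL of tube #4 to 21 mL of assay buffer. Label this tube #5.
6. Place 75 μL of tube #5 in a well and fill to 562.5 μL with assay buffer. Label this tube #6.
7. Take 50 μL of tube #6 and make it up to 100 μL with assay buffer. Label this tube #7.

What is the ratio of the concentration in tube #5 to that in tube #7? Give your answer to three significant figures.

15.0

Step 1: 2 mL brought to 4 mL → factor 4/2 = 2
Step 2: 0.4 mL + 2000 μL = 2.4 mL total → factor 2.4/0.4 = 6
Step 3: 150 μL brought to 1875 μL → factor 1875/150 = 12.5
Step 4: 0.6 mL + 9 mL = 9.6 mL total → factor 9.6/0.6 = 16
Step 5: 3 mL + 21 mL = 24 mL total → factor 24/3 = 8
Step 6: 75 μL brought to 562.5 μL → factor 562.5/75 = 7.5
Step 7: 50 μL brought to 100 μL → factor 100/50 = 2
Dilution factor to tube #5 = 19200; to tube #7 = 2.88 × 10^5
[tube #5]/[tube #7] = (factor to tube #7)/(factor to tube #5) = 2.88 × 10^5/19200 = 15.0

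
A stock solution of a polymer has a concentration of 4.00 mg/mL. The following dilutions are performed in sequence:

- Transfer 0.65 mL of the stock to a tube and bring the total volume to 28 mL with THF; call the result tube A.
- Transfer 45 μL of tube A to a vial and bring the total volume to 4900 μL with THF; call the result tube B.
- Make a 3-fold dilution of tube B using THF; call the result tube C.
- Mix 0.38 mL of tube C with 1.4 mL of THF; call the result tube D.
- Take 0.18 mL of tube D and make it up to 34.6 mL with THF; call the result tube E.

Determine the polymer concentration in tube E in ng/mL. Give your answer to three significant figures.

Step 1: 0.65 mL brought to 28 mL → factor 28/0.65 = 43.077
Step 2: 45 μL brought to 4900 μL → factor 4900/45 = 108.89
Step 3: 3-fold → factor 3
Step 4: 0.38 mL + 1.4 mL = 1.78 mL total → factor 1.78/0.38 = 4.6842
Step 5: 0.18 mL brought to 34.6 mL → factor 34.6/0.18 = 192.22
Overall dilution factor = 43.077 × 108.89 × 3 × 4.6842 × 192.22 = 1.267 × 10^7
Final = 4.00 mg/mL / 1.267 × 10^7 = 3.157 × 10^-7 mg/mL = 0.316 ng/mL

0.316 ng/mL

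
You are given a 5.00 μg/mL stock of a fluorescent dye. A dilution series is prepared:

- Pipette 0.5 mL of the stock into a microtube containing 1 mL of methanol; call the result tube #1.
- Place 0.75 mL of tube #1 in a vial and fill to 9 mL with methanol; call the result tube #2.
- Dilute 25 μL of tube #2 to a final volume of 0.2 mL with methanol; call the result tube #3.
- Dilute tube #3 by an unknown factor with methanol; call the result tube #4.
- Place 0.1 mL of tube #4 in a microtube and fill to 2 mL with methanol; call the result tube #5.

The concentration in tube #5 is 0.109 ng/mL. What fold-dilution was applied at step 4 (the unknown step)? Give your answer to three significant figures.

7.96-fold

Step 1: 0.5 mL + 1 mL = 1.5 mL total → factor 1.5/0.5 = 3
Step 2: 0.75 mL brought to 9 mL → factor 9/0.75 = 12
Step 3: 25 μL brought to 0.2 mL → factor 200/25 = 8
Step 4: unknown factor x
Step 5: 0.1 mL brought to 2 mL → factor 2/0.1 = 20
Product of known-step factors = 5760
Overall factor = 5.00 μg/mL / (0.109 ng/mL) = 45872
x = 45872 / 5760 = 7.96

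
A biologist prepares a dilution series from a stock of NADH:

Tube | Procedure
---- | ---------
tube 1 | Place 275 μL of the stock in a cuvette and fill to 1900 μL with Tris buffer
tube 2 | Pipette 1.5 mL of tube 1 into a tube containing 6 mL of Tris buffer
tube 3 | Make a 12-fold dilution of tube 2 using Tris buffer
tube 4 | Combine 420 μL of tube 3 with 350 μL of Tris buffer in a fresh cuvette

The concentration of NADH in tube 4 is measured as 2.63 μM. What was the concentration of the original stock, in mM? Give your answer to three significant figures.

2.00 mM

Step 1: 275 μL brought to 1900 μL → factor 1900/275 = 6.9091
Step 2: 1.5 mL + 6 mL = 7.5 mL total → factor 7.5/1.5 = 5
Step 3: 12-fold → factor 12
Step 4: 420 μL + 350 μL = 770 μL total → factor 770/420 = 1.8333
Overall dilution factor = 6.9091 × 5 × 12 × 1.8333 = 760
Stock = 2.63 μM × 760 = 1999 μM = 2.00 mM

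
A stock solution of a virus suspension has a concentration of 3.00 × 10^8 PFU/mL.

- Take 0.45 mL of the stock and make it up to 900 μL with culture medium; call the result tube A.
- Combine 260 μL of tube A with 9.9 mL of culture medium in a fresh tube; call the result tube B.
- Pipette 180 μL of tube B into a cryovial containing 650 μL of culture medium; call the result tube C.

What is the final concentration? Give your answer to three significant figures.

Step 1: 0.45 mL brought to 900 μL → factor 0.9/0.45 = 2
Step 2: 260 μL + 9.9 mL = 10160 μL total → factor 10160/260 = 39.077
Step 3: 180 μL + 650 μL = 830 μL total → factor 830/180 = 4.6111
Overall dilution factor = 2 × 39.077 × 4.6111 = 360.38
Final = 3.00 × 10^8 PFU/mL / 360.38 = 8.32 × 10^5 PFU/mL

8.32 × 10^5 PFU/mL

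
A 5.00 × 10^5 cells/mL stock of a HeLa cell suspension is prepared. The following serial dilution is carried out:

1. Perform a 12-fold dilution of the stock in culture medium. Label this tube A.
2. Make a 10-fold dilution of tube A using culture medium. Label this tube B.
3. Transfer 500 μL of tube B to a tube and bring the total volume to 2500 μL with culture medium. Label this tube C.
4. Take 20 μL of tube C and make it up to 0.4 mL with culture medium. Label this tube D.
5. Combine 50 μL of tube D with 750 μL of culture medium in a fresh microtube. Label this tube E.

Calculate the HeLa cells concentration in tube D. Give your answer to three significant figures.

41.7 cells/mL

Step 1: 12-fold → factor 12
Step 2: 10-fold → factor 10
Step 3: 500 μL brought to 2500 μL → factor 2500/500 = 5
Step 4: 20 μL brought to 0.4 mL → factor 400/20 = 20
Dilution factor through tube D = 12 × 10 × 5 × 20 = 12000
[tube D] = 5.00 × 10^5 cells/mL / 12000 = 41.7 cells/mL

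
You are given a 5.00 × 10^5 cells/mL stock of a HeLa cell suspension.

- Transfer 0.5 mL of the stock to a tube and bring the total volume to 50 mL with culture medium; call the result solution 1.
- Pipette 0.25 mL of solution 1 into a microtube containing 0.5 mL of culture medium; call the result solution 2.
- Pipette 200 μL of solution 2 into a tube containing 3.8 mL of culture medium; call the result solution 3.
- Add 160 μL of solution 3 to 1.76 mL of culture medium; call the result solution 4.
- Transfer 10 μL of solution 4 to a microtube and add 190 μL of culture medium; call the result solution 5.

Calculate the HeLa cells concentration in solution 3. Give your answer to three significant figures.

83.3 cells/mL

Step 1: 0.5 mL brought to 50 mL → factor 50/0.5 = 100
Step 2: 0.25 mL + 0.5 mL = 0.75 mL total → factor 0.75/0.25 = 3
Step 3: 200 μL + 3.8 mL = 4000 μL total → factor 4000/200 = 20
Dilution factor through solution 3 = 100 × 3 × 20 = 6000
[solution 3] = 5.00 × 10^5 cells/mL / 6000 = 83.3 cells/mL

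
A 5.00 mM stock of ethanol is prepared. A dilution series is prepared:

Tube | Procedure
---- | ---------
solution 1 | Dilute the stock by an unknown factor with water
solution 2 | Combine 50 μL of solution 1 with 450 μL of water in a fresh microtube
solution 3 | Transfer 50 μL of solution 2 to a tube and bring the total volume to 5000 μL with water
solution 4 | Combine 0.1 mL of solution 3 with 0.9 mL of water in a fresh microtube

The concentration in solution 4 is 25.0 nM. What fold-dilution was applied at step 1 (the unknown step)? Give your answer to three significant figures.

Step 1: unknown factor x
Step 2: 50 μL + 450 μL = 500 μL total → factor 500/50 = 10
Step 3: 50 μL brought to 5000 μL → factor 5000/50 = 100
Step 4: 0.1 mL + 0.9 mL = 1 mL total → factor 1/0.1 = 10
Product of known-step factors = 10000
Overall factor = 5.00 mM / (25.0 nM) = 2 × 10^5
x = 2 × 10^5 / 10000 = 20.0

20.0-fold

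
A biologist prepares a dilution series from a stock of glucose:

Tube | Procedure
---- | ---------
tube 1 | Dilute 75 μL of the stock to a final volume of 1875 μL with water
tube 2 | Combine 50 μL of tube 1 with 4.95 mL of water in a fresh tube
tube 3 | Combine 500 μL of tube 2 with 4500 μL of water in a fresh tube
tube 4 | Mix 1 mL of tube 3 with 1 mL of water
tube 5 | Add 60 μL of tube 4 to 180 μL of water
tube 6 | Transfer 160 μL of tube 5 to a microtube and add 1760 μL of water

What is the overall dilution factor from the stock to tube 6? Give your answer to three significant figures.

Step 1: 75 μL brought to 1875 μL → factor 1875/75 = 25
Step 2: 50 μL + 4.95 mL = 5000 μL total → factor 5000/50 = 100
Step 3: 500 μL + 4500 μL = 5000 μL total → factor 5000/500 = 10
Step 4: 1 mL + 1 mL = 2 mL total → factor 2/1 = 2
Step 5: 60 μL + 180 μL = 240 μL total → factor 240/60 = 4
Step 6: 160 μL + 1760 μL = 1920 μL total → factor 1920/160 = 12
Overall dilution factor = 25 × 100 × 10 × 2 × 4 × 12 = 2.4 × 10^6

2.40 × 10^6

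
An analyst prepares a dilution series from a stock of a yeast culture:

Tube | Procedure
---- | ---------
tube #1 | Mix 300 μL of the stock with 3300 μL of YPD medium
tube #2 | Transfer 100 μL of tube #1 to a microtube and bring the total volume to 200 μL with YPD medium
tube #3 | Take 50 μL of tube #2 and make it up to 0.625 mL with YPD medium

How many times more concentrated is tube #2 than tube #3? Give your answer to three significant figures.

12.5

Step 1: 300 μL + 3300 μL = 3600 μL total → factor 3600/300 = 12
Step 2: 100 μL brought to 200 μL → factor 200/100 = 2
Step 3: 50 μL brought to 0.625 mL → factor 625/50 = 12.5
Dilution factor to tube #2 = 24; to tube #3 = 300
[tube #2]/[tube #3] = (factor to tube #3)/(factor to tube #2) = 300/24 = 12.5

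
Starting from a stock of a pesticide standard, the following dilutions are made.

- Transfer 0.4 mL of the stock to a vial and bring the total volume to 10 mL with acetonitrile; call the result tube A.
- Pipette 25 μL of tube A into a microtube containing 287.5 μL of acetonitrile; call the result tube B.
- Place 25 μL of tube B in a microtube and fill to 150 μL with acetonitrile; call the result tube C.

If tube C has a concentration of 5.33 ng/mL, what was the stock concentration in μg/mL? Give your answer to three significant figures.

9.99 μg/mL

Step 1: 0.4 mL brought to 10 mL → factor 10/0.4 = 25
Step 2: 25 μL + 287.5 μL = 312.5 μL total → factor 312.5/25 = 12.5
Step 3: 25 μL brought to 150 μL → factor 150/25 = 6
Overall dilution factor = 25 × 12.5 × 6 = 1875
Stock = 5.33 ng/mL × 1875 = 9994 ng/mL = 9.99 μg/mL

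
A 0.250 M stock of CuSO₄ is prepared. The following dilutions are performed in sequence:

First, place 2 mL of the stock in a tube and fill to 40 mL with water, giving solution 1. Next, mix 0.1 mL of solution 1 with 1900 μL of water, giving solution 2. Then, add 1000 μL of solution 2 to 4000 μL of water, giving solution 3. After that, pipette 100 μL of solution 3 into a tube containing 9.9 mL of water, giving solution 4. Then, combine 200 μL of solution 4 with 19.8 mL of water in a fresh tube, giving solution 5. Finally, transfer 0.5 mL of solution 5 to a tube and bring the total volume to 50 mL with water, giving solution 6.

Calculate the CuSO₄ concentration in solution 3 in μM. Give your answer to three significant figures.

Step 1: 2 mL brought to 40 mL → factor 40/2 = 20
Step 2: 0.1 mL + 1900 μL = 2 mL total → factor 2/0.1 = 20
Step 3: 1000 μL + 4000 μL = 5000 μL total → factor 5000/1000 = 5
Dilution factor through solution 3 = 20 × 20 × 5 = 2000
[solution 3] = 0.250 M / 2000 = 0.0001250 M = 125 μM

125 μM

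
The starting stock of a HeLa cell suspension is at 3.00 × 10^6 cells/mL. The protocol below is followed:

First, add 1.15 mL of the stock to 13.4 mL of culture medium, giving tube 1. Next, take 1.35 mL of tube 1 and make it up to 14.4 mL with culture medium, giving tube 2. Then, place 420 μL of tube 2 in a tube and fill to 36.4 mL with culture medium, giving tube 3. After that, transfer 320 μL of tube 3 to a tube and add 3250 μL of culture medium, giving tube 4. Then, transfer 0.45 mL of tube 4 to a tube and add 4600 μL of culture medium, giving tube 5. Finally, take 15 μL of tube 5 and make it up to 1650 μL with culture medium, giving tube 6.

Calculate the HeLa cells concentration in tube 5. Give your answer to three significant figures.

2.05 cells/mL

Step 1: 1.15 mL + 13.4 mL = 14.55 mL total → factor 14.55/1.15 = 12.652
Step 2: 1.35 mL brought to 14.4 mL → factor 14.4/1.35 = 10.667
Step 3: 420 μL brought to 36.4 mL → factor 36400/420 = 86.667
Step 4: 320 μL + 3250 μL = 3570 μL total → factor 3570/320 = 11.156
Step 5: 0.45 mL + 4600 μL = 5.05 mL total → factor 5.05/0.45 = 11.222
Dilution factor through tube 5 = 12.652 × 10.667 × 86.667 × 11.156 × 11.222 = 1.4643 × 10^6
[tube 5] = 3.00 × 10^6 cells/mL / 1.4643 × 10^6 = 2.05 cells/mL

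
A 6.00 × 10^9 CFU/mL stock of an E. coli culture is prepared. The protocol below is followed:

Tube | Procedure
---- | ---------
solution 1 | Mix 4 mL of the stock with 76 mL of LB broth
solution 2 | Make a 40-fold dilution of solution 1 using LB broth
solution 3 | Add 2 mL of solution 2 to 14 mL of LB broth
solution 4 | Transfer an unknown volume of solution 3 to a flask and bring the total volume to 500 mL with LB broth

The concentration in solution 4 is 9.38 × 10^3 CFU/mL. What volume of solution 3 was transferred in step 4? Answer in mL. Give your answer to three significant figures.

Step 1: 4 mL + 76 mL = 80 mL total → factor 80/4 = 20
Step 2: 40-fold → factor 40
Step 3: 2 mL + 14 mL = 16 mL total → factor 16/2 = 8
Step 4: v brought to 500 mL → factor = 500 mL/v
Product of known-step factors = 6400
Overall factor = 6.00 × 10^9 CFU/mL / (9.38 × 10^3 CFU/mL) = 6.3966 × 10^5
Step-4 factor = 6.3966 × 10^5 / 6400 = 99.947
v = 500 mL / 99.947 = 5.00 mL

5.00 mL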